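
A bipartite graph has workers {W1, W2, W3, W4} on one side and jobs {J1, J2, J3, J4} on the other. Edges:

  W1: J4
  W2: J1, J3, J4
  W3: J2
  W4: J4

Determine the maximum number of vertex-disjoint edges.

Unit-capacity flow: source→left, listed edges, right→sink; max matching = max flow.
Augmenting path W1→J4 (+1); matched 1.
Augmenting path W2→J1 (+1); matched 2.
Augmenting path W3→J2 (+1); matched 3.
No augmenting path remains; maximum matching = 3.
König certificate: {W2, W3, J4} is a vertex cover of size 3 (every listed pair touches it), so no matching can be larger.

3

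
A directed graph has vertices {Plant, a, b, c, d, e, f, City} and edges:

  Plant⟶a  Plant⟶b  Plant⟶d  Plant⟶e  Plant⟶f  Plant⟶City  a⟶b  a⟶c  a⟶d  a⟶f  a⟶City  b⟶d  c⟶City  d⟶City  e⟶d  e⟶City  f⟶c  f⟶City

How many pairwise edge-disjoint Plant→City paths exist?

Assign every edge capacity 1; by Menger, the answer equals the max flow.
Path Plant→City (+1); total 1.
Path Plant→a→City (+1); total 2.
Path Plant→d→City (+1); total 3.
Path Plant→e→City (+1); total 4.
Path Plant→f→City (+1); total 5.
No residual Plant→City path; max flow = 5.
Certifying cut of size 5: {Plant→City, Plant→a, Plant→e, Plant→f, d→City}.

5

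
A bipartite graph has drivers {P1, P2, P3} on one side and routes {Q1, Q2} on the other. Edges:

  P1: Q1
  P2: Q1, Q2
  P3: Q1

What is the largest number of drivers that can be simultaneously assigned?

2

Unit-capacity flow: source→left, listed edges, right→sink; max matching = max flow.
Augmenting path P1→Q1 (+1); matched 1.
Augmenting path P2→Q2 (+1); matched 2.
No augmenting path remains; maximum matching = 2.
König certificate: {P2, Q1} is a vertex cover of size 2 (every listed pair touches it), so no matching can be larger.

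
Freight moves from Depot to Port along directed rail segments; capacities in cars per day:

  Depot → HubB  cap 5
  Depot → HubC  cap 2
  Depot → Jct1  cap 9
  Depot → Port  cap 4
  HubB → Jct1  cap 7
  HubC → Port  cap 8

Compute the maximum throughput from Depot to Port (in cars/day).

6

Augment Depot→Port: bottleneck 4, flow now 4.
Augment Depot→HubC→Port: bottleneck 2, flow now 6.
No augmenting path remains; maximum flow = 6.
In the residual graph, reachable from Depot: {Depot, HubB, Jct1}.
Min-cut edges: Depot→HubC (2), Depot→Port (4); capacity 2 + 4 = 6.
This cut is saturated, so no flow can exceed 6.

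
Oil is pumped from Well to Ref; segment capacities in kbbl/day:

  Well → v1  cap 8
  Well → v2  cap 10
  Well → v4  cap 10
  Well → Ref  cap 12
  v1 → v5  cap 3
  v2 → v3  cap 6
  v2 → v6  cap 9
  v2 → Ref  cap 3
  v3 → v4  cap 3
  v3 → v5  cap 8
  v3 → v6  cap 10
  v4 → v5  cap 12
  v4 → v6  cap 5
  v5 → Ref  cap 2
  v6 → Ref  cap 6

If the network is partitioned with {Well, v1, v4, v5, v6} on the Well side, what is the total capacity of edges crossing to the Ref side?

30

Edges leaving {Well, v1, v4, v5, v6}: Well→v2 (10), Well→Ref (12), v5→Ref (2), v6→Ref (6).
Cut capacity = 10 + 12 + 2 + 6 = 30.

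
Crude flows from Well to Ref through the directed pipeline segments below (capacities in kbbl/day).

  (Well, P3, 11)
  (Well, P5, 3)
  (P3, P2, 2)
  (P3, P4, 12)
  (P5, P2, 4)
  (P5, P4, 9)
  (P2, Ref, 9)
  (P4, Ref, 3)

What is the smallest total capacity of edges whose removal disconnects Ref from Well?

8

Augment Well→P3→P2→Ref: bottleneck 2, flow now 2.
Augment Well→P3→P4→Ref: bottleneck 3, flow now 5.
Augment Well→P5→P2→Ref: bottleneck 3, flow now 8.
No augmenting path remains; maximum flow = 8.
By max-flow min-cut, the minimum cut capacity equals the max flow.
In the residual graph, reachable from Well: {Well, P3, P4}.
Min-cut edges: Well→P5 (3), P3→P2 (2), P4→Ref (3); capacity 3 + 2 + 3 = 8.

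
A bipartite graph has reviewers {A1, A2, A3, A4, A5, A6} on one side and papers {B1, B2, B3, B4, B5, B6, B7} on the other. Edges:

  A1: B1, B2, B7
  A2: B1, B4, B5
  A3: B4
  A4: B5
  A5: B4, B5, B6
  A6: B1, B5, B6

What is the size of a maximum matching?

Unit-capacity flow: source→left, listed edges, right→sink; max matching = max flow.
Augmenting path A1→B1 (+1); matched 1.
Augmenting path A2→B4 (+1); matched 2.
Augmenting path A4→B5 (+1); matched 3.
Augmenting path A5→B6 (+1); matched 4.
Augmenting path A6→B1→A1→B2 (+1); matched 5.
No augmenting path remains; maximum matching = 5.
König certificate: {A1, B1, B4, B5, B6} is a vertex cover of size 5 (every listed pair touches it), so no matching can be larger.

5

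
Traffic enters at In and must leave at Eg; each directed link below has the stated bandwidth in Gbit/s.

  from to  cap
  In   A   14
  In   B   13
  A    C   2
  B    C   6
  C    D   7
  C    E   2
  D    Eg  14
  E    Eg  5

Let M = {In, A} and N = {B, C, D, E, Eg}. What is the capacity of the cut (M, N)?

15

Edges leaving {In, A}: In→B (13), A→C (2).
Cut capacity = 13 + 2 = 15.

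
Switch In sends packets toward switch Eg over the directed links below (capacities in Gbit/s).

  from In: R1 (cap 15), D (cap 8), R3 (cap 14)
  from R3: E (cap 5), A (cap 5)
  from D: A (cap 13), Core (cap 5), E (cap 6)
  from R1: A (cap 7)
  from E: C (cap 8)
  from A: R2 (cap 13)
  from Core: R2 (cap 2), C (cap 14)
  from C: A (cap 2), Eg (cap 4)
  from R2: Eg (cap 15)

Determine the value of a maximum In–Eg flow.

Augment In→R3→E→C→Eg: bottleneck 4, flow now 4.
Augment In→R3→A→R2→Eg: bottleneck 5, flow now 9.
Augment In→D→A→R2→Eg: bottleneck 8, flow now 17.
Augment In→R1→A→D→Core→R2→Eg: bottleneck 2, flow now 19. (uses reverse residual edge)
No augmenting path remains; maximum flow = 19.
In the residual graph, reachable from In: {In, R3, D, R1, E, A, Core, C}.
Min-cut edges: A→R2 (13), Core→R2 (2), C→Eg (4); capacity 13 + 2 + 4 = 19.
This cut is saturated, so no flow can exceed 19.

19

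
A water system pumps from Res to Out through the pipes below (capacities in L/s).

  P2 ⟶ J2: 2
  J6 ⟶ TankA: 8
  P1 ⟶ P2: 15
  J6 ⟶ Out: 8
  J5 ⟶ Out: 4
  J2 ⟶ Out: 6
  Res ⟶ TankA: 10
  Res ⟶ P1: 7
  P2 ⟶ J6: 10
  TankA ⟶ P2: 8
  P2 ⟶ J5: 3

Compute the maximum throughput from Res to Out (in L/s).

Augment Res→P1→P2→J5→Out: bottleneck 3, flow now 3.
Augment Res→P1→P2→J2→Out: bottleneck 2, flow now 5.
Augment Res→P1→P2→J6→Out: bottleneck 2, flow now 7.
Augment Res→TankA→P2→J6→Out: bottleneck 6, flow now 13.
No augmenting path remains; maximum flow = 13.
In the residual graph, reachable from Res: {Res, P1, TankA, P2, J6}.
Min-cut edges: P2→J5 (3), P2→J2 (2), J6→Out (8); capacity 3 + 2 + 8 = 13.
This cut is saturated, so no flow can exceed 13.

13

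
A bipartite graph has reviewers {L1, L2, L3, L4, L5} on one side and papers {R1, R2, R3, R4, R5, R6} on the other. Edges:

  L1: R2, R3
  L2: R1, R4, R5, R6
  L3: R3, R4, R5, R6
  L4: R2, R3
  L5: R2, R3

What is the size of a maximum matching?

Unit-capacity flow: source→left, listed edges, right→sink; max matching = max flow.
Augmenting path L1→R2 (+1); matched 1.
Augmenting path L2→R1 (+1); matched 2.
Augmenting path L3→R3 (+1); matched 3.
Augmenting path L4→R3→L3→R4 (+1); matched 4.
No augmenting path remains; maximum matching = 4.
König certificate: {L2, L3, R2, R3} is a vertex cover of size 4 (every listed pair touches it), so no matching can be larger.

4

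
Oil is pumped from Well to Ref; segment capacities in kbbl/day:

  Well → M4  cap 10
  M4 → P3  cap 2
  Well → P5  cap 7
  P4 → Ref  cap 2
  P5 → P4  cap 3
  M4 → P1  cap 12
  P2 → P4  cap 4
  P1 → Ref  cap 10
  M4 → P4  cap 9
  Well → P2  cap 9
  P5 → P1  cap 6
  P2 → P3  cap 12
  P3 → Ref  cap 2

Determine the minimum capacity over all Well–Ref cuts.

Augment Well→P5→P1→Ref: bottleneck 6, flow now 6.
Augment Well→P5→P4→Ref: bottleneck 1, flow now 7.
Augment Well→M4→P1→Ref: bottleneck 4, flow now 11.
Augment Well→M4→P3→Ref: bottleneck 2, flow now 13.
Augment Well→M4→P4→Ref: bottleneck 1, flow now 14.
No augmenting path remains; maximum flow = 14.
By max-flow min-cut, the minimum cut capacity equals the max flow.
In the residual graph, reachable from Well: {Well, P5, M4, P2, P1, P3, P4}.
Min-cut edges: P1→Ref (10), P3→Ref (2), P4→Ref (2); capacity 10 + 2 + 2 = 14.

14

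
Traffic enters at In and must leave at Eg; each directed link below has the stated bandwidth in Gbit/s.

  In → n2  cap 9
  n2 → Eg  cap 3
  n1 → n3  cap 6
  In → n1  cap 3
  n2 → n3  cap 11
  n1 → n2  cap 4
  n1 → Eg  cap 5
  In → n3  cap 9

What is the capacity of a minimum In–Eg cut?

Augment In→n1→Eg: bottleneck 3, flow now 3.
Augment In→n2→Eg: bottleneck 3, flow now 6.
No augmenting path remains; maximum flow = 6.
By max-flow min-cut, the minimum cut capacity equals the max flow.
In the residual graph, reachable from In: {In, n2, n3}.
Min-cut edges: In→n1 (3), n2→Eg (3); capacity 3 + 3 = 6.

6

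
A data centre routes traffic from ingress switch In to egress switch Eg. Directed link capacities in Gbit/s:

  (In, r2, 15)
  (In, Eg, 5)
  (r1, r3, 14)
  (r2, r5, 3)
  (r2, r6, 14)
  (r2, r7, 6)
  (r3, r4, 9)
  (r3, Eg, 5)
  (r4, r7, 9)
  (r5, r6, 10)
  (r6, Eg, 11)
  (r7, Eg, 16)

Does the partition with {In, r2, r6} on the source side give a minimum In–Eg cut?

Given cut capacity: 5 + 3 + 6 + 11 = 25.
Augment In→Eg: bottleneck 5, flow now 5.
Augment In→r2→r6→Eg: bottleneck 11, flow now 16.
Augment In→r2→r7→Eg: bottleneck 4, flow now 20.
No augmenting path remains; maximum flow = 20.
In the residual graph, reachable from In: {In}.
Min-cut edges: In→r2 (15), In→Eg (5); capacity 15 + 5 = 20.
Cut capacity 25 exceeds the max flow 20, so it is not minimum.

No — its capacity is 25, but the minimum cut has capacity 20.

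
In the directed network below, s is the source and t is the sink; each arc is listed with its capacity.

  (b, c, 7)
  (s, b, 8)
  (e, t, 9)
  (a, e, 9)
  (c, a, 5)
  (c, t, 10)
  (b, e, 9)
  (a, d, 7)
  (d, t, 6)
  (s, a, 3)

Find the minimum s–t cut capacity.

Augment s→a→d→t: bottleneck 3, flow now 3.
Augment s→b→c→t: bottleneck 7, flow now 10.
Augment s→b→e→t: bottleneck 1, flow now 11.
No augmenting path remains; maximum flow = 11.
By max-flow min-cut, the minimum cut capacity equals the max flow.
In the residual graph, reachable from s: {s}.
Min-cut edges: s→a (3), s→b (8); capacity 3 + 8 = 11.

11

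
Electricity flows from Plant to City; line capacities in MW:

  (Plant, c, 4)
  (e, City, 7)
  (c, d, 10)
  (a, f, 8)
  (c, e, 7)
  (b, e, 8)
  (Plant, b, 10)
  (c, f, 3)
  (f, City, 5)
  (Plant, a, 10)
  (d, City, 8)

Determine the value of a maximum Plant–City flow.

Augment Plant→a→f→City: bottleneck 5, flow now 5.
Augment Plant→b→e→City: bottleneck 7, flow now 12.
Augment Plant→c→d→City: bottleneck 4, flow now 16.
No augmenting path remains; maximum flow = 16.
In the residual graph, reachable from Plant: {Plant, a, b, e, f}.
Min-cut edges: Plant→c (4), e→City (7), f→City (5); capacity 4 + 7 + 5 = 16.
This cut is saturated, so no flow can exceed 16.

16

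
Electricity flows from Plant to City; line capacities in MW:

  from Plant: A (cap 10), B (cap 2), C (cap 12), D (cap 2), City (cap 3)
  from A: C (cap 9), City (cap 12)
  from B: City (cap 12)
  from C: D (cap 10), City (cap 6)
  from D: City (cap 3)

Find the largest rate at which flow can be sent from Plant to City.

Augment Plant→City: bottleneck 3, flow now 3.
Augment Plant→A→City: bottleneck 10, flow now 13.
Augment Plant→B→City: bottleneck 2, flow now 15.
Augment Plant→C→City: bottleneck 6, flow now 21.
Augment Plant→D→City: bottleneck 2, flow now 23.
Augment Plant→C→D→City: bottleneck 1, flow now 24.
No augmenting path remains; maximum flow = 24.
In the residual graph, reachable from Plant: {Plant, C, D}.
Min-cut edges: Plant→A (10), Plant→B (2), Plant→City (3), C→City (6), D→City (3); capacity 10 + 2 + 3 + 6 + 3 = 24.
This cut is saturated, so no flow can exceed 24.

24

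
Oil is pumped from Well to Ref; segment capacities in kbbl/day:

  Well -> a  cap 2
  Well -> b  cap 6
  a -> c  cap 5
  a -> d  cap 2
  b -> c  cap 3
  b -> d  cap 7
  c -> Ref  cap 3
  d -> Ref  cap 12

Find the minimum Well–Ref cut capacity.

8

Augment Well→a→c→Ref: bottleneck 2, flow now 2.
Augment Well→b→c→Ref: bottleneck 1, flow now 3.
Augment Well→b→d→Ref: bottleneck 5, flow now 8.
No augmenting path remains; maximum flow = 8.
By max-flow min-cut, the minimum cut capacity equals the max flow.
In the residual graph, reachable from Well: {Well}.
Min-cut edges: Well→a (2), Well→b (6); capacity 2 + 6 = 8.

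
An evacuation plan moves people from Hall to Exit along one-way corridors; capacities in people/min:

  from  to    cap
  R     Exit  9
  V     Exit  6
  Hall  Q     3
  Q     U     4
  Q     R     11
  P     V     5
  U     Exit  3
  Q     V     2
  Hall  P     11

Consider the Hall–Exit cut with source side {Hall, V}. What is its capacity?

20

Edges leaving {Hall, V}: Hall→P (11), Hall→Q (3), V→Exit (6).
Cut capacity = 11 + 3 + 6 = 20.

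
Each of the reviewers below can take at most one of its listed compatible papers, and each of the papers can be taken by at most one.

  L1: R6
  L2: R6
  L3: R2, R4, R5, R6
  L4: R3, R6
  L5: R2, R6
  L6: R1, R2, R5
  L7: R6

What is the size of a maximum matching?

5

Unit-capacity flow: source→left, listed edges, right→sink; max matching = max flow.
Augmenting path L1→R6 (+1); matched 1.
Augmenting path L3→R2 (+1); matched 2.
Augmenting path L4→R3 (+1); matched 3.
Augmenting path L6→R1 (+1); matched 4.
Augmenting path L5→R2→L3→R4 (+1); matched 5.
No augmenting path remains; maximum matching = 5.
König certificate: {L3, L4, L5, L6, R6} is a vertex cover of size 5 (every listed pair touches it), so no matching can be larger.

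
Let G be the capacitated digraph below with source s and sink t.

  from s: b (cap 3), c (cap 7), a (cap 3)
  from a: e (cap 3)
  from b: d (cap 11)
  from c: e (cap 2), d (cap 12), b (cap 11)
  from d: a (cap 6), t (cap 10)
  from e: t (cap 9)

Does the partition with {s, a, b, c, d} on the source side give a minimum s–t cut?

No — its capacity is 15, but the minimum cut has capacity 13.

Given cut capacity: 3 + 2 + 10 = 15.
Augment s→a→e→t: bottleneck 3, flow now 3.
Augment s→b→d→t: bottleneck 3, flow now 6.
Augment s→c→d→t: bottleneck 7, flow now 13.
No augmenting path remains; maximum flow = 13.
In the residual graph, reachable from s: {s}.
Min-cut edges: s→a (3), s→b (3), s→c (7); capacity 3 + 3 + 7 = 13.
Cut capacity 15 exceeds the max flow 13, so it is not minimum.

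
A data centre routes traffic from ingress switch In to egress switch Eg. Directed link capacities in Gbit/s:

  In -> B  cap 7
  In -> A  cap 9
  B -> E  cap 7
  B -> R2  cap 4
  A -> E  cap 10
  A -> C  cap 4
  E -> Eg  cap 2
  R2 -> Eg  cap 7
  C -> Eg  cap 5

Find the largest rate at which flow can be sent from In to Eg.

10

Augment In→B→E→Eg: bottleneck 2, flow now 2.
Augment In→B→R2→Eg: bottleneck 4, flow now 6.
Augment In→A→C→Eg: bottleneck 4, flow now 10.
No augmenting path remains; maximum flow = 10.
In the residual graph, reachable from In: {In, B, A, E}.
Min-cut edges: B→R2 (4), A→C (4), E→Eg (2); capacity 4 + 4 + 2 = 10.
This cut is saturated, so no flow can exceed 10.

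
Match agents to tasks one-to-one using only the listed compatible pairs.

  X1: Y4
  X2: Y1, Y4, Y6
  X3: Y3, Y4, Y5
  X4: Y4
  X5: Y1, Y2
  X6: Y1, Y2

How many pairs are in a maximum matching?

5

Unit-capacity flow: source→left, listed edges, right→sink; max matching = max flow.
Augmenting path X1→Y4 (+1); matched 1.
Augmenting path X2→Y1 (+1); matched 2.
Augmenting path X3→Y3 (+1); matched 3.
Augmenting path X5→Y2 (+1); matched 4.
Augmenting path X6→Y1→X2→Y6 (+1); matched 5.
No augmenting path remains; maximum matching = 5.
König certificate: {X2, X3, X5, X6, Y4} is a vertex cover of size 5 (every listed pair touches it), so no matching can be larger.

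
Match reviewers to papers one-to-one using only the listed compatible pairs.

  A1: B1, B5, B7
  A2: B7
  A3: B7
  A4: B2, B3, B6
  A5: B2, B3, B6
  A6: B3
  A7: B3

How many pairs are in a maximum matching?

5

Unit-capacity flow: source→left, listed edges, right→sink; max matching = max flow.
Augmenting path A1→B1 (+1); matched 1.
Augmenting path A2→B7 (+1); matched 2.
Augmenting path A4→B2 (+1); matched 3.
Augmenting path A5→B3 (+1); matched 4.
Augmenting path A6→B3→A5→B6 (+1); matched 5.
No augmenting path remains; maximum matching = 5.
König certificate: {A1, A4, A5, B3, B7} is a vertex cover of size 5 (every listed pair touches it), so no matching can be larger.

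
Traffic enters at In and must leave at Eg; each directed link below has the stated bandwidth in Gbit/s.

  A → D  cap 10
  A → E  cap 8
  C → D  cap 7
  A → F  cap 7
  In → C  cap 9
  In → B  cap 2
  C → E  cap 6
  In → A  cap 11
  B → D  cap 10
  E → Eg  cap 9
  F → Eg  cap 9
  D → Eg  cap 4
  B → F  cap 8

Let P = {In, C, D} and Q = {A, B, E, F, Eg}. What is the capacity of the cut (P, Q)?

23

Edges leaving {In, C, D}: In→A (11), In→B (2), C→E (6), D→Eg (4).
Cut capacity = 11 + 2 + 6 + 4 = 23.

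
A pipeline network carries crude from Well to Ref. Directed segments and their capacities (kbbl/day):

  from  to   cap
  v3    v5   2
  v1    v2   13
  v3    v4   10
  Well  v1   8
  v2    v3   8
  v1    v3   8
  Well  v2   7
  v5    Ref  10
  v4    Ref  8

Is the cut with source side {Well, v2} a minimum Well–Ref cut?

Given cut capacity: 8 + 8 = 16.
Augment Well→v1→v3→v4→Ref: bottleneck 8, flow now 8.
Augment Well→v2→v3→v5→Ref: bottleneck 2, flow now 10.
No augmenting path remains; maximum flow = 10.
In the residual graph, reachable from Well: {Well, v1, v2, v3, v4}.
Min-cut edges: v3→v5 (2), v4→Ref (8); capacity 2 + 8 = 10.
Cut capacity 16 exceeds the max flow 10, so it is not minimum.

No — its capacity is 16, but the minimum cut has capacity 10.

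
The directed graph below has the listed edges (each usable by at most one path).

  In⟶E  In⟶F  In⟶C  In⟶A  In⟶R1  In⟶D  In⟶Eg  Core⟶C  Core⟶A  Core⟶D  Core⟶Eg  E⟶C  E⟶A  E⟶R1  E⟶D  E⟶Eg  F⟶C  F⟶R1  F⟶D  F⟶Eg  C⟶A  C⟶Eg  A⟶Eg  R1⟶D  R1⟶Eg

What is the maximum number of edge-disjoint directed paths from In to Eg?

6

Assign every edge capacity 1; by Menger, the answer equals the max flow.
Path In→Eg (+1); total 1.
Path In→E→Eg (+1); total 2.
Path In→F→Eg (+1); total 3.
Path In→C→Eg (+1); total 4.
Path In→A→Eg (+1); total 5.
Path In→R1→Eg (+1); total 6.
No residual In→Eg path; max flow = 6.
Certifying cut of size 6: {In→A, In→C, In→E, In→Eg, In→F, In→R1}.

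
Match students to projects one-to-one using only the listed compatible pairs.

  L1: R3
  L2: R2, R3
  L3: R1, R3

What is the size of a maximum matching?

3

Unit-capacity flow: source→left, listed edges, right→sink; max matching = max flow.
Augmenting path L1→R3 (+1); matched 1.
Augmenting path L2→R2 (+1); matched 2.
Augmenting path L3→R1 (+1); matched 3.
No augmenting path remains; maximum matching = 3.
König certificate: {L1, L2, L3} is a vertex cover of size 3 (every listed pair touches it), so no matching can be larger.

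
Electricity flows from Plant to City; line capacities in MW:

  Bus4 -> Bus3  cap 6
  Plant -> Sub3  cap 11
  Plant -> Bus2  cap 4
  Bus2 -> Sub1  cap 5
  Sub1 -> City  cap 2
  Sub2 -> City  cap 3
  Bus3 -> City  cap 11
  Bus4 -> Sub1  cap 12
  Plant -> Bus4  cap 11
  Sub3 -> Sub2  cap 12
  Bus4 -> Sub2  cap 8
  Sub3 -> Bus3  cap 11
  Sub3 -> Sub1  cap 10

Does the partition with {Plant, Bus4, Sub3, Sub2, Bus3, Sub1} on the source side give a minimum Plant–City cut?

Given cut capacity: 4 + 3 + 11 + 2 = 20.
Augment Plant→Bus2→Sub1→City: bottleneck 2, flow now 2.
Augment Plant→Bus4→Sub2→City: bottleneck 3, flow now 5.
Augment Plant→Bus4→Bus3→City: bottleneck 6, flow now 11.
Augment Plant→Sub3→Bus3→City: bottleneck 5, flow now 16.
No augmenting path remains; maximum flow = 16.
In the residual graph, reachable from Plant: {Plant, Bus2, Bus4, Sub3, Sub2, Bus3, Sub1}.
Min-cut edges: Sub2→City (3), Bus3→City (11), Sub1→City (2); capacity 3 + 11 + 2 = 16.
Cut capacity 20 exceeds the max flow 16, so it is not minimum.

No — its capacity is 20, but the minimum cut has capacity 16.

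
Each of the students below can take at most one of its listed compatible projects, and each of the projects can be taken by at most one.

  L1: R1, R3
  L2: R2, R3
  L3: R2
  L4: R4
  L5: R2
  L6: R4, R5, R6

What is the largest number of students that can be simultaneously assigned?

5

Unit-capacity flow: source→left, listed edges, right→sink; max matching = max flow.
Augmenting path L1→R1 (+1); matched 1.
Augmenting path L2→R2 (+1); matched 2.
Augmenting path L4→R4 (+1); matched 3.
Augmenting path L6→R5 (+1); matched 4.
Augmenting path L3→R2→L2→R3 (+1); matched 5.
No augmenting path remains; maximum matching = 5.
König certificate: {L1, L2, L4, L6, R2} is a vertex cover of size 5 (every listed pair touches it), so no matching can be larger.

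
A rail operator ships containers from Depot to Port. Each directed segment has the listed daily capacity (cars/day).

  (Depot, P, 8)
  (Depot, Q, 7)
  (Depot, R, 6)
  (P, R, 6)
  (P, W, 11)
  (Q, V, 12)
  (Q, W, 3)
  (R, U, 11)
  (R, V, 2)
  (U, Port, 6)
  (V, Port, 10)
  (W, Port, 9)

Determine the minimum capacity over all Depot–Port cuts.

21

Augment Depot→P→W→Port: bottleneck 8, flow now 8.
Augment Depot→Q→V→Port: bottleneck 7, flow now 15.
Augment Depot→R→U→Port: bottleneck 6, flow now 21.
No augmenting path remains; maximum flow = 21.
By max-flow min-cut, the minimum cut capacity equals the max flow.
In the residual graph, reachable from Depot: {Depot}.
Min-cut edges: Depot→P (8), Depot→Q (7), Depot→R (6); capacity 8 + 7 + 6 = 21.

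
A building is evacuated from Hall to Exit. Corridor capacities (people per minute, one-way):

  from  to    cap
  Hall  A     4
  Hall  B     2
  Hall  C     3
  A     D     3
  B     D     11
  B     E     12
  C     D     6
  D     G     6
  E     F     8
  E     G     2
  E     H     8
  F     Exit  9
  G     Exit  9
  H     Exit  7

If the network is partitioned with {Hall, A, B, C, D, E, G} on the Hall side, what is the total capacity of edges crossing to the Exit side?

Edges leaving {Hall, A, B, C, D, E, G}: E→F (8), E→H (8), G→Exit (9).
Cut capacity = 8 + 8 + 9 = 25.

25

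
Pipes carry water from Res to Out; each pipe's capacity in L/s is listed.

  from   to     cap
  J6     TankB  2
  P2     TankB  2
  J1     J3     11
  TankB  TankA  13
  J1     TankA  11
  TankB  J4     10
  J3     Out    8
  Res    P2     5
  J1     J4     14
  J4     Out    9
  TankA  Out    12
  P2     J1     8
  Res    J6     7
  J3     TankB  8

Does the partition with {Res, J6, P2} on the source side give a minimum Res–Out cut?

No — its capacity is 12, but the minimum cut has capacity 7.

Given cut capacity: 2 + 2 + 8 = 12.
Augment Res→J6→TankB→TankA→Out: bottleneck 2, flow now 2.
Augment Res→P2→TankB→TankA→Out: bottleneck 2, flow now 4.
Augment Res→P2→J1→TankA→Out: bottleneck 3, flow now 7.
No augmenting path remains; maximum flow = 7.
In the residual graph, reachable from Res: {Res, J6}.
Min-cut edges: Res→P2 (5), J6→TankB (2); capacity 5 + 2 = 7.
Cut capacity 12 exceeds the max flow 7, so it is not minimum.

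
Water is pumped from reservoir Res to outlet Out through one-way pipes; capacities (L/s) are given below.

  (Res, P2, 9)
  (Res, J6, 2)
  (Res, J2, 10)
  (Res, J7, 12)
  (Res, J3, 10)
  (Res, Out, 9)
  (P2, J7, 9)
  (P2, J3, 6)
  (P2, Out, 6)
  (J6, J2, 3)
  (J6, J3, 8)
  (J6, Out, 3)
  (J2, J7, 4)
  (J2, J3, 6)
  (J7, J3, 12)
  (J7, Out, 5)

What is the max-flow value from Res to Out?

Augment Res→Out: bottleneck 9, flow now 9.
Augment Res→P2→Out: bottleneck 6, flow now 15.
Augment Res→J6→Out: bottleneck 2, flow now 17.
Augment Res→J7→Out: bottleneck 5, flow now 22.
No augmenting path remains; maximum flow = 22.
In the residual graph, reachable from Res: {Res, P2, J2, J7, J3}.
Min-cut edges: Res→J6 (2), Res→Out (9), P2→Out (6), J7→Out (5); capacity 2 + 9 + 6 + 5 = 22.
This cut is saturated, so no flow can exceed 22.

22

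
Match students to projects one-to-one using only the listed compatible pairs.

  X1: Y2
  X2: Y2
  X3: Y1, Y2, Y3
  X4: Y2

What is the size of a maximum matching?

2

Unit-capacity flow: source→left, listed edges, right→sink; max matching = max flow.
Augmenting path X1→Y2 (+1); matched 1.
Augmenting path X3→Y1 (+1); matched 2.
No augmenting path remains; maximum matching = 2.
König certificate: {X3, Y2} is a vertex cover of size 2 (every listed pair touches it), so no matching can be larger.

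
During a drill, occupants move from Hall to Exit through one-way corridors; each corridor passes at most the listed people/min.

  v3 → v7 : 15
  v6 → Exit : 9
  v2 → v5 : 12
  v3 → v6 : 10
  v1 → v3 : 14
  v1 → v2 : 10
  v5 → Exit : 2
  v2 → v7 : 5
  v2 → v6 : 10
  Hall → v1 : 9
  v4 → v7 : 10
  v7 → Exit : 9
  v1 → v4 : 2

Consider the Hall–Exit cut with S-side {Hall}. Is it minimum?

Given cut capacity: 9 = 9.
Augment Hall→v1→v2→v5→Exit: bottleneck 2, flow now 2.
Augment Hall→v1→v2→v6→Exit: bottleneck 7, flow now 9.
No augmenting path remains; maximum flow = 9.
Cut capacity 9 equals the max flow, so it is a minimum cut.

Yes — it is a minimum cut (capacity 9).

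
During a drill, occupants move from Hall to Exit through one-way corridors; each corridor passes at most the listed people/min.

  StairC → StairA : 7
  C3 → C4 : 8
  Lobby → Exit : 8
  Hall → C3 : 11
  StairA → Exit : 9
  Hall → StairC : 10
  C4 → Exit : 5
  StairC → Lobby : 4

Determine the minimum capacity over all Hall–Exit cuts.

Augment Hall→C3→C4→Exit: bottleneck 5, flow now 5.
Augment Hall→StairC→Lobby→Exit: bottleneck 4, flow now 9.
Augment Hall→StairC→StairA→Exit: bottleneck 6, flow now 15.
No augmenting path remains; maximum flow = 15.
By max-flow min-cut, the minimum cut capacity equals the max flow.
In the residual graph, reachable from Hall: {Hall, C3, C4}.
Min-cut edges: Hall→StairC (10), C4→Exit (5); capacity 10 + 5 = 15.

15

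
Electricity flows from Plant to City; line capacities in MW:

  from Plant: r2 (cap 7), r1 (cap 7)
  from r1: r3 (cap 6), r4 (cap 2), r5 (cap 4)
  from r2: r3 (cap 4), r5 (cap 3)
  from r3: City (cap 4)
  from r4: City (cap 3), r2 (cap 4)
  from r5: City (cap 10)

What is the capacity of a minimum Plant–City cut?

Augment Plant→r1→r3→City: bottleneck 4, flow now 4.
Augment Plant→r1→r4→City: bottleneck 2, flow now 6.
Augment Plant→r1→r5→City: bottleneck 1, flow now 7.
Augment Plant→r2→r5→City: bottleneck 3, flow now 10.
Augment Plant→r2→r3→r1→r5→City: bottleneck 3, flow now 13. (uses reverse residual edge)
No augmenting path remains; maximum flow = 13.
By max-flow min-cut, the minimum cut capacity equals the max flow.
In the residual graph, reachable from Plant: {Plant, r1, r2, r3}.
Min-cut edges: r1→r4 (2), r1→r5 (4), r2→r5 (3), r3→City (4); capacity 2 + 4 + 3 + 4 = 13.

13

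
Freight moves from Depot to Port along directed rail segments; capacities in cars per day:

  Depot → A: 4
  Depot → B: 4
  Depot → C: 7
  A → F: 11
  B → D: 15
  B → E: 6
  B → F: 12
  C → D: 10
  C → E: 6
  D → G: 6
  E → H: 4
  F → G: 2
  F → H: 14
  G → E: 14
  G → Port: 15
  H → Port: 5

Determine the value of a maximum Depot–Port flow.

Augment Depot→A→F→G→Port: bottleneck 2, flow now 2.
Augment Depot→A→F→H→Port: bottleneck 2, flow now 4.
Augment Depot→B→D→G→Port: bottleneck 4, flow now 8.
Augment Depot→C→D→G→Port: bottleneck 2, flow now 10.
Augment Depot→C→E→H→Port: bottleneck 3, flow now 13.
No augmenting path remains; maximum flow = 13.
In the residual graph, reachable from Depot: {Depot, A, B, C, D, E, F, H}.
Min-cut edges: D→G (6), F→G (2), H→Port (5); capacity 6 + 2 + 5 = 13.
This cut is saturated, so no flow can exceed 13.

13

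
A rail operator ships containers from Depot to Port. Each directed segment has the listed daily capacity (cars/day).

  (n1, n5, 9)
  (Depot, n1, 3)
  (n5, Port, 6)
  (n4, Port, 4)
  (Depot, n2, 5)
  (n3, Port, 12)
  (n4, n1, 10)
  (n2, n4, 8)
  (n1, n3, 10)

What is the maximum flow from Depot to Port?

Augment Depot→n1→n3→Port: bottleneck 3, flow now 3.
Augment Depot→n2→n4→Port: bottleneck 4, flow now 7.
Augment Depot→n2→n4→n1→n3→Port: bottleneck 1, flow now 8.
No augmenting path remains; maximum flow = 8.
In the residual graph, reachable from Depot: {Depot}.
Min-cut edges: Depot→n1 (3), Depot→n2 (5); capacity 3 + 5 = 8.
This cut is saturated, so no flow can exceed 8.

8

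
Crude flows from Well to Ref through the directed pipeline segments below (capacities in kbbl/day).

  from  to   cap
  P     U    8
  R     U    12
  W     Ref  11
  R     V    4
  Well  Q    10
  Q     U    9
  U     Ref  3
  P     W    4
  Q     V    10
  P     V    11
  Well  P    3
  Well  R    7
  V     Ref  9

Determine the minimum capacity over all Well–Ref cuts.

15

Augment Well→P→U→Ref: bottleneck 3, flow now 3.
Augment Well→Q→V→Ref: bottleneck 9, flow now 12.
Augment Well→Q→U→P→W→Ref: bottleneck 1, flow now 13. (uses reverse residual edge)
Augment Well→R→U→P→W→Ref: bottleneck 2, flow now 15. (uses reverse residual edge)
No augmenting path remains; maximum flow = 15.
By max-flow min-cut, the minimum cut capacity equals the max flow.
In the residual graph, reachable from Well: {Well, Q, R, U, V}.
Min-cut edges: Well→P (3), U→Ref (3), V→Ref (9); capacity 3 + 3 + 9 = 15.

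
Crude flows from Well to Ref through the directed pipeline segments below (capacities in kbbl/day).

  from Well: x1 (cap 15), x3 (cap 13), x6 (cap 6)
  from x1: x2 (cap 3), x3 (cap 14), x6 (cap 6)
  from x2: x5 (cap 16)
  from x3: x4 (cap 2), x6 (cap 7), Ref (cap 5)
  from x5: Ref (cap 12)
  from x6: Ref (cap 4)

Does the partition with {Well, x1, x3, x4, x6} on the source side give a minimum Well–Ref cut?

Given cut capacity: 3 + 5 + 4 = 12.
Augment Well→x3→Ref: bottleneck 5, flow now 5.
Augment Well→x6→Ref: bottleneck 4, flow now 9.
Augment Well→x1→x2→x5→Ref: bottleneck 3, flow now 12.
No augmenting path remains; maximum flow = 12.
Cut capacity 12 equals the max flow, so it is a minimum cut.

Yes — it is a minimum cut (capacity 12).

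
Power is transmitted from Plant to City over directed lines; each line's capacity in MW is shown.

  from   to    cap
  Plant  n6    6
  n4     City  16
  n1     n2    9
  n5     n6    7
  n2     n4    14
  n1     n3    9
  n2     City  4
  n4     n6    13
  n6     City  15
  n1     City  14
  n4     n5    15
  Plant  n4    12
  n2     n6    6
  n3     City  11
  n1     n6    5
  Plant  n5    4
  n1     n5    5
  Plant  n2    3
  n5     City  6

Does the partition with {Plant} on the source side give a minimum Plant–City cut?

Yes — it is a minimum cut (capacity 25).

Given cut capacity: 3 + 12 + 4 + 6 = 25.
Augment Plant→n2→City: bottleneck 3, flow now 3.
Augment Plant→n4→City: bottleneck 12, flow now 15.
Augment Plant→n5→City: bottleneck 4, flow now 19.
Augment Plant→n6→City: bottleneck 6, flow now 25.
No augmenting path remains; maximum flow = 25.
Cut capacity 25 equals the max flow, so it is a minimum cut.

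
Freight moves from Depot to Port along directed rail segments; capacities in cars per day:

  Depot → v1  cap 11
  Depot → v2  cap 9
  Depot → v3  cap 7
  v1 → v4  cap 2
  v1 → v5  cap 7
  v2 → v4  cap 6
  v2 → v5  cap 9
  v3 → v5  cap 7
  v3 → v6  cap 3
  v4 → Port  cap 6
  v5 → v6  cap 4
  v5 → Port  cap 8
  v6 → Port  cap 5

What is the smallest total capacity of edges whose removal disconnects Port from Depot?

19

Augment Depot→v1→v4→Port: bottleneck 2, flow now 2.
Augment Depot→v1→v5→Port: bottleneck 7, flow now 9.
Augment Depot→v2→v4→Port: bottleneck 4, flow now 13.
Augment Depot→v2→v5→Port: bottleneck 1, flow now 14.
Augment Depot→v3→v6→Port: bottleneck 3, flow now 17.
Augment Depot→v2→v5→v6→Port: bottleneck 2, flow now 19.
No augmenting path remains; maximum flow = 19.
By max-flow min-cut, the minimum cut capacity equals the max flow.
In the residual graph, reachable from Depot: {Depot, v1, v2, v3, v4, v5, v6}.
Min-cut edges: v4→Port (6), v5→Port (8), v6→Port (5); capacity 6 + 8 + 5 = 19.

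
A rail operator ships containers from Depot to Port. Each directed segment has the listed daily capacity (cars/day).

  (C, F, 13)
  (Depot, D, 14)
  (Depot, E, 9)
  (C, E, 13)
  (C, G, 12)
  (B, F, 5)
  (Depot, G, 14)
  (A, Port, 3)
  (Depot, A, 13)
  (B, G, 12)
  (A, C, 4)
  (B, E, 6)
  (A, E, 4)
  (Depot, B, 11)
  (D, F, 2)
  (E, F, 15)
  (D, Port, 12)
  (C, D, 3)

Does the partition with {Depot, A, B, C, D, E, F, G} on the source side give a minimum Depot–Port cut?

Yes — it is a minimum cut (capacity 15).

Given cut capacity: 3 + 12 = 15.
Augment Depot→A→Port: bottleneck 3, flow now 3.
Augment Depot→D→Port: bottleneck 12, flow now 15.
No augmenting path remains; maximum flow = 15.
Cut capacity 15 equals the max flow, so it is a minimum cut.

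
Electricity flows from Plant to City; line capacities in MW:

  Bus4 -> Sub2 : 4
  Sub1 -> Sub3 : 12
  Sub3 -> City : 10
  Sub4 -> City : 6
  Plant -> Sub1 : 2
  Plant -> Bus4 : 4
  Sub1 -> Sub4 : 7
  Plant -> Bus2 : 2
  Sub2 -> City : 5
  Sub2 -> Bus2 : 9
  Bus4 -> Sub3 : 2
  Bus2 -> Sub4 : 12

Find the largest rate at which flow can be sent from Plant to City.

8

Augment Plant→Sub1→Sub4→City: bottleneck 2, flow now 2.
Augment Plant→Bus2→Sub4→City: bottleneck 2, flow now 4.
Augment Plant→Bus4→Sub2→City: bottleneck 4, flow now 8.
No augmenting path remains; maximum flow = 8.
In the residual graph, reachable from Plant: {Plant}.
Min-cut edges: Plant→Sub1 (2), Plant→Bus2 (2), Plant→Bus4 (4); capacity 2 + 2 + 4 = 8.
This cut is saturated, so no flow can exceed 8.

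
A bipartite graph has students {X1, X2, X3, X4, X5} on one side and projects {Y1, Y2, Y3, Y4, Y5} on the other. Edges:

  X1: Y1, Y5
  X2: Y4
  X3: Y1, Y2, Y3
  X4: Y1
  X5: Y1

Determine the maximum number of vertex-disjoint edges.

4

Unit-capacity flow: source→left, listed edges, right→sink; max matching = max flow.
Augmenting path X1→Y1 (+1); matched 1.
Augmenting path X2→Y4 (+1); matched 2.
Augmenting path X3→Y2 (+1); matched 3.
Augmenting path X4→Y1→X1→Y5 (+1); matched 4.
No augmenting path remains; maximum matching = 4.
König certificate: {X1, X2, X3, Y1} is a vertex cover of size 4 (every listed pair touches it), so no matching can be larger.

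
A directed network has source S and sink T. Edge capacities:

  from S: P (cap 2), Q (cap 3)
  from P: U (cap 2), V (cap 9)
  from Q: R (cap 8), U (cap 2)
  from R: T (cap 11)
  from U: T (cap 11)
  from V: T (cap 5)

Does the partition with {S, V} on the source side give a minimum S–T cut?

Given cut capacity: 2 + 3 + 5 = 10.
Augment S→P→U→T: bottleneck 2, flow now 2.
Augment S→Q→R→T: bottleneck 3, flow now 5.
No augmenting path remains; maximum flow = 5.
In the residual graph, reachable from S: {S}.
Min-cut edges: S→P (2), S→Q (3); capacity 2 + 3 = 5.
Cut capacity 10 exceeds the max flow 5, so it is not minimum.

No — its capacity is 10, but the minimum cut has capacity 5.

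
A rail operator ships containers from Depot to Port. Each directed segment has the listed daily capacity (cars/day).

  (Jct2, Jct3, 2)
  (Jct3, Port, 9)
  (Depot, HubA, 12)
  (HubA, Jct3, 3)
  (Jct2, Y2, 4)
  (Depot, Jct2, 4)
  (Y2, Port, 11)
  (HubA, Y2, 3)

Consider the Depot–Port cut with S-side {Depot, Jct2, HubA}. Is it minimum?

No — its capacity is 12, but the minimum cut has capacity 10.

Given cut capacity: 4 + 2 + 3 + 3 = 12.
Augment Depot→Jct2→Y2→Port: bottleneck 4, flow now 4.
Augment Depot→HubA→Y2→Port: bottleneck 3, flow now 7.
Augment Depot→HubA→Jct3→Port: bottleneck 3, flow now 10.
No augmenting path remains; maximum flow = 10.
In the residual graph, reachable from Depot: {Depot, HubA}.
Min-cut edges: Depot→Jct2 (4), HubA→Y2 (3), HubA→Jct3 (3); capacity 4 + 3 + 3 = 10.
Cut capacity 12 exceeds the max flow 10, so it is not minimum.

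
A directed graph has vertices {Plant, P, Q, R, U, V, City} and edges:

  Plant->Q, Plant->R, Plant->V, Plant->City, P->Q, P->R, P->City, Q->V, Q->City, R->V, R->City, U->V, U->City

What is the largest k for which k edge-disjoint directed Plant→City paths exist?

Assign every edge capacity 1; by Menger, the answer equals the max flow.
Path Plant→City (+1); total 1.
Path Plant→Q→City (+1); total 2.
Path Plant→R→City (+1); total 3.
No residual Plant→City path; max flow = 3.
Certifying cut of size 3: {Plant→City, Plant→Q, Plant→R}.

3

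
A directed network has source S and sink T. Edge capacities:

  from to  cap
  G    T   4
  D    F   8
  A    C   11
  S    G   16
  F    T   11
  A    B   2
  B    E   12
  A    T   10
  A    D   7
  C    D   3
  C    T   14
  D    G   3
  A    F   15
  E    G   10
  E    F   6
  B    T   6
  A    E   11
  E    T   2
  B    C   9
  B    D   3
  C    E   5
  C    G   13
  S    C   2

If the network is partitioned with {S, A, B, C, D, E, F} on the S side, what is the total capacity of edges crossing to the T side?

Edges leaving {S, A, B, C, D, E, F}: S→G (16), A→T (10), B→T (6), C→G (13), C→T (14), D→G (3), E→G (10), E→T (2), F→T (11).
Cut capacity = 16 + 10 + 6 + 13 + 14 + 3 + 10 + 2 + 11 = 85.

85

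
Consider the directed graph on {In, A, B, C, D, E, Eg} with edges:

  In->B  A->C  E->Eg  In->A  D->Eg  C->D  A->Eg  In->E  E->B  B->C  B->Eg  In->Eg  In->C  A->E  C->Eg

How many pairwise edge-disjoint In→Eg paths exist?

Assign every edge capacity 1; by Menger, the answer equals the max flow.
Path In→Eg (+1); total 1.
Path In→A→Eg (+1); total 2.
Path In→B→Eg (+1); total 3.
Path In→C→Eg (+1); total 4.
Path In→E→Eg (+1); total 5.
No residual In→Eg path; max flow = 5.
Certifying cut of size 5: {In→A, In→B, In→C, In→E, In→Eg}.

5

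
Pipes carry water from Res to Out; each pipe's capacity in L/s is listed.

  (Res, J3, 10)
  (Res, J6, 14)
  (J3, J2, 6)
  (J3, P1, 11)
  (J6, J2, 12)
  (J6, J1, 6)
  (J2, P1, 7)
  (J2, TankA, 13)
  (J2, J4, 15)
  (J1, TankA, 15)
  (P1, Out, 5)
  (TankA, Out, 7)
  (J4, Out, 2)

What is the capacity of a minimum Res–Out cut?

Augment Res→J3→P1→Out: bottleneck 5, flow now 5.
Augment Res→J3→J2→TankA→Out: bottleneck 5, flow now 10.
Augment Res→J6→J2→TankA→Out: bottleneck 2, flow now 12.
Augment Res→J6→J2→J4→Out: bottleneck 2, flow now 14.
No augmenting path remains; maximum flow = 14.
By max-flow min-cut, the minimum cut capacity equals the max flow.
In the residual graph, reachable from Res: {Res, J3, J6, J2, J1, P1, TankA, J4}.
Min-cut edges: P1→Out (5), TankA→Out (7), J4→Out (2); capacity 5 + 7 + 2 = 14.

14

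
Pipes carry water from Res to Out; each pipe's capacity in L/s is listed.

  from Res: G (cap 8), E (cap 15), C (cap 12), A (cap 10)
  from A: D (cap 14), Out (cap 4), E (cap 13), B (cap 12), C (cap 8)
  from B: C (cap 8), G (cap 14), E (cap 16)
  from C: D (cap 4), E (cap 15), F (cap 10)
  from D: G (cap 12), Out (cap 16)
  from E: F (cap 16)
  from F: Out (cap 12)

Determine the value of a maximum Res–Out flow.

26

Augment Res→A→Out: bottleneck 4, flow now 4.
Augment Res→A→D→Out: bottleneck 6, flow now 10.
Augment Res→C→D→Out: bottleneck 4, flow now 14.
Augment Res→C→F→Out: bottleneck 8, flow now 22.
Augment Res→E→F→Out: bottleneck 4, flow now 26.
No augmenting path remains; maximum flow = 26.
In the residual graph, reachable from Res: {Res, C, E, F, G}.
Min-cut edges: Res→A (10), C→D (4), F→Out (12); capacity 10 + 4 + 12 = 26.
This cut is saturated, so no flow can exceed 26.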